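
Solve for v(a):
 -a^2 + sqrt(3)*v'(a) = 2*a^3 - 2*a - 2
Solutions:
 v(a) = C1 + sqrt(3)*a^4/6 + sqrt(3)*a^3/9 - sqrt(3)*a^2/3 - 2*sqrt(3)*a/3


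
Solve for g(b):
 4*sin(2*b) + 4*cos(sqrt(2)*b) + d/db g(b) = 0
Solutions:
 g(b) = C1 - 2*sqrt(2)*sin(sqrt(2)*b) + 2*cos(2*b)


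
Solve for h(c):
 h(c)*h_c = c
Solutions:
 h(c) = -sqrt(C1 + c^2)
 h(c) = sqrt(C1 + c^2)


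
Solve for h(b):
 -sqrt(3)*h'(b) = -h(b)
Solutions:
 h(b) = C1*exp(sqrt(3)*b/3)


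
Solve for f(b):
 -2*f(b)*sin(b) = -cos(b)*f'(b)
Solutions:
 f(b) = C1/cos(b)^2


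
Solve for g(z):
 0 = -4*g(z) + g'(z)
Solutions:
 g(z) = C1*exp(4*z)


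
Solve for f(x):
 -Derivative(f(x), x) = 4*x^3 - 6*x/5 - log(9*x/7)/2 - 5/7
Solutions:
 f(x) = C1 - x^4 + 3*x^2/5 + x*log(x)/2 - x*log(7)/2 + 3*x/14 + x*log(3)


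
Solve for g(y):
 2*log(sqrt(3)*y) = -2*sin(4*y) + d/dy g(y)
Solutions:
 g(y) = C1 + 2*y*log(y) - 2*y + y*log(3) - cos(4*y)/2


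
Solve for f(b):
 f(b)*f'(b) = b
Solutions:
 f(b) = -sqrt(C1 + b^2)
 f(b) = sqrt(C1 + b^2)


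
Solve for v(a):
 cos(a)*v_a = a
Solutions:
 v(a) = C1 + Integral(a/cos(a), a)


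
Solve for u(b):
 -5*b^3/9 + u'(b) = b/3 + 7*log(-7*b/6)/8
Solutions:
 u(b) = C1 + 5*b^4/36 + b^2/6 + 7*b*log(-b)/8 + 7*b*(-log(6) - 1 + log(7))/8


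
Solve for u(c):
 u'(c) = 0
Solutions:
 u(c) = C1


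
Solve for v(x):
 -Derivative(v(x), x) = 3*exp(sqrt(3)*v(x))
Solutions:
 v(x) = sqrt(3)*(2*log(1/(C1 + 3*x)) - log(3))/6


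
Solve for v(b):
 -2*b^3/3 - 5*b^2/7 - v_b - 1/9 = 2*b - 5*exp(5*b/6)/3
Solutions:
 v(b) = C1 - b^4/6 - 5*b^3/21 - b^2 - b/9 + 2*exp(5*b/6)


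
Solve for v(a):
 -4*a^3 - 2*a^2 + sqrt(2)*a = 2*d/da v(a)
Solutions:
 v(a) = C1 - a^4/2 - a^3/3 + sqrt(2)*a^2/4


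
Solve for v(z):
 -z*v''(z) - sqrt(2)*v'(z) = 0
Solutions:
 v(z) = C1 + C2*z^(1 - sqrt(2))


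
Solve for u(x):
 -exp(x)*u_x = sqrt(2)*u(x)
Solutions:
 u(x) = C1*exp(sqrt(2)*exp(-x))


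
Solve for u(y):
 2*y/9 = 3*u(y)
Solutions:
 u(y) = 2*y/27


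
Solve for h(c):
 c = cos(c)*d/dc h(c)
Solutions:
 h(c) = C1 + Integral(c/cos(c), c)


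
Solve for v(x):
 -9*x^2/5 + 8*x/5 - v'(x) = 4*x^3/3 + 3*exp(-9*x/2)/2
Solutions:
 v(x) = C1 - x^4/3 - 3*x^3/5 + 4*x^2/5 + exp(-9*x/2)/3


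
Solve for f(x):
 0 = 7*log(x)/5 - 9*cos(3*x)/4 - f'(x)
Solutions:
 f(x) = C1 + 7*x*log(x)/5 - 7*x/5 - 3*sin(3*x)/4


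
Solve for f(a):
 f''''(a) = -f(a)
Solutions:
 f(a) = (C1*sin(sqrt(2)*a/2) + C2*cos(sqrt(2)*a/2))*exp(-sqrt(2)*a/2) + (C3*sin(sqrt(2)*a/2) + C4*cos(sqrt(2)*a/2))*exp(sqrt(2)*a/2)


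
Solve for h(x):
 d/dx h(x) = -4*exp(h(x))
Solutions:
 h(x) = log(1/(C1 + 4*x))


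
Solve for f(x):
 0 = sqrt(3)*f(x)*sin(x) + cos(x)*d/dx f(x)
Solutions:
 f(x) = C1*cos(x)^(sqrt(3))


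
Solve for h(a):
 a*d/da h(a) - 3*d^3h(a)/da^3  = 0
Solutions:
 h(a) = C1 + Integral(C2*airyai(3^(2/3)*a/3) + C3*airybi(3^(2/3)*a/3), a)


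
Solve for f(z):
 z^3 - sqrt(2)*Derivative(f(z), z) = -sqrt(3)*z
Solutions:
 f(z) = C1 + sqrt(2)*z^4/8 + sqrt(6)*z^2/4


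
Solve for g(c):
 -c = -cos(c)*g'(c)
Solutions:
 g(c) = C1 + Integral(c/cos(c), c)


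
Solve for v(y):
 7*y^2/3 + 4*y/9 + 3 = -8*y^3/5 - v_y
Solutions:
 v(y) = C1 - 2*y^4/5 - 7*y^3/9 - 2*y^2/9 - 3*y


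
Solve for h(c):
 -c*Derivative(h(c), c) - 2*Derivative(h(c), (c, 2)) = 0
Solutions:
 h(c) = C1 + C2*erf(c/2)


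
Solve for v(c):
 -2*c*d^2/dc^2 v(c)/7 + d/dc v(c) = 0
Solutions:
 v(c) = C1 + C2*c^(9/2)


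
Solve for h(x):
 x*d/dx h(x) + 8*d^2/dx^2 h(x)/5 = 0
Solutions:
 h(x) = C1 + C2*erf(sqrt(5)*x/4)


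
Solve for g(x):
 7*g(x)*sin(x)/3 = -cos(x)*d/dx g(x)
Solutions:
 g(x) = C1*cos(x)^(7/3)


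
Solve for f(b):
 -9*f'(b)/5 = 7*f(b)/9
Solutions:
 f(b) = C1*exp(-35*b/81)


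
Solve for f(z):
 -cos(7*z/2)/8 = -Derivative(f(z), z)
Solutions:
 f(z) = C1 + sin(7*z/2)/28


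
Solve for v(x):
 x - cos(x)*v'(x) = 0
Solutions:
 v(x) = C1 + Integral(x/cos(x), x)


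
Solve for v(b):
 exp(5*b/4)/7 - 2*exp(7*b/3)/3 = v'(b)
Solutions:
 v(b) = C1 + 4*exp(5*b/4)/35 - 2*exp(7*b/3)/7


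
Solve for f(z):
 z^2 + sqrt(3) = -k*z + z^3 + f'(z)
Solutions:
 f(z) = C1 + k*z^2/2 - z^4/4 + z^3/3 + sqrt(3)*z


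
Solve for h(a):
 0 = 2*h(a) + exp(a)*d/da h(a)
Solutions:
 h(a) = C1*exp(2*exp(-a))


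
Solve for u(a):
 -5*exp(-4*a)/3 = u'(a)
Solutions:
 u(a) = C1 + 5*exp(-4*a)/12


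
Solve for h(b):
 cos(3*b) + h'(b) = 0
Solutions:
 h(b) = C1 - sin(3*b)/3


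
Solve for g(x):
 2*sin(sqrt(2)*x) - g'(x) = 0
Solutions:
 g(x) = C1 - sqrt(2)*cos(sqrt(2)*x)


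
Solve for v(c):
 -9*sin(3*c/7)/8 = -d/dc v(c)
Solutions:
 v(c) = C1 - 21*cos(3*c/7)/8


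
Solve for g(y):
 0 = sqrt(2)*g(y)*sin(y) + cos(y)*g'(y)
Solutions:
 g(y) = C1*cos(y)^(sqrt(2))


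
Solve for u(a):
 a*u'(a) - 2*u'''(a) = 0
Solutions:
 u(a) = C1 + Integral(C2*airyai(2^(2/3)*a/2) + C3*airybi(2^(2/3)*a/2), a)


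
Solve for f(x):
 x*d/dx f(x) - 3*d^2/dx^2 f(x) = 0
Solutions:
 f(x) = C1 + C2*erfi(sqrt(6)*x/6)


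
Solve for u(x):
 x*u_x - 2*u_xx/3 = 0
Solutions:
 u(x) = C1 + C2*erfi(sqrt(3)*x/2)


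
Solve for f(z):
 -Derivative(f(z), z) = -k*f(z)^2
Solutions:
 f(z) = -1/(C1 + k*z)


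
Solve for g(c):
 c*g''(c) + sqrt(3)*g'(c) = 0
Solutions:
 g(c) = C1 + C2*c^(1 - sqrt(3))


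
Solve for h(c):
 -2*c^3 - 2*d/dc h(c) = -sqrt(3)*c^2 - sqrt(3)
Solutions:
 h(c) = C1 - c^4/4 + sqrt(3)*c^3/6 + sqrt(3)*c/2


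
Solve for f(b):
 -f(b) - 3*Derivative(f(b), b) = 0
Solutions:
 f(b) = C1*exp(-b/3)


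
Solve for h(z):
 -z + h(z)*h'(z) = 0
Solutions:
 h(z) = -sqrt(C1 + z^2)
 h(z) = sqrt(C1 + z^2)


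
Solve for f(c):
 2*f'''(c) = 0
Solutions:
 f(c) = C1 + C2*c + C3*c^2


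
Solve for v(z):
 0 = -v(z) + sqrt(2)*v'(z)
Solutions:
 v(z) = C1*exp(sqrt(2)*z/2)


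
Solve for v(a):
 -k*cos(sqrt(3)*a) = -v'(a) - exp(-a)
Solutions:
 v(a) = C1 + sqrt(3)*k*sin(sqrt(3)*a)/3 + exp(-a)


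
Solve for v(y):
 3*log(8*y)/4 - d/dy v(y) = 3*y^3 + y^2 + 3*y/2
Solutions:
 v(y) = C1 - 3*y^4/4 - y^3/3 - 3*y^2/4 + 3*y*log(y)/4 - 3*y/4 + 9*y*log(2)/4


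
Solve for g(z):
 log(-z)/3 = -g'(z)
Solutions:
 g(z) = C1 - z*log(-z)/3 + z/3


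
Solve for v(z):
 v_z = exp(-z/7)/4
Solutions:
 v(z) = C1 - 7*exp(-z/7)/4


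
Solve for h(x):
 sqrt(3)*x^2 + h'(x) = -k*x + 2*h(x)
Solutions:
 h(x) = C1*exp(2*x) + k*x/2 + k/4 + sqrt(3)*x^2/2 + sqrt(3)*x/2 + sqrt(3)/4


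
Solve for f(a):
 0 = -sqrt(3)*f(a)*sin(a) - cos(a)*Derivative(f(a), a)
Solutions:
 f(a) = C1*cos(a)^(sqrt(3))


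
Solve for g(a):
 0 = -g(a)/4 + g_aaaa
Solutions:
 g(a) = C1*exp(-sqrt(2)*a/2) + C2*exp(sqrt(2)*a/2) + C3*sin(sqrt(2)*a/2) + C4*cos(sqrt(2)*a/2)


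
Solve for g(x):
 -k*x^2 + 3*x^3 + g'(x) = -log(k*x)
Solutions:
 g(x) = C1 + k*x^3/3 - 3*x^4/4 - x*log(k*x) + x


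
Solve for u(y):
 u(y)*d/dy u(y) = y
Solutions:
 u(y) = -sqrt(C1 + y^2)
 u(y) = sqrt(C1 + y^2)


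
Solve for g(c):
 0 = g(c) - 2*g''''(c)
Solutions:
 g(c) = C1*exp(-2^(3/4)*c/2) + C2*exp(2^(3/4)*c/2) + C3*sin(2^(3/4)*c/2) + C4*cos(2^(3/4)*c/2)


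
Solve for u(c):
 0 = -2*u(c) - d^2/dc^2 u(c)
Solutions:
 u(c) = C1*sin(sqrt(2)*c) + C2*cos(sqrt(2)*c)


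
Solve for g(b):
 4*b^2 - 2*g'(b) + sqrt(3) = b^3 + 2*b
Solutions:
 g(b) = C1 - b^4/8 + 2*b^3/3 - b^2/2 + sqrt(3)*b/2


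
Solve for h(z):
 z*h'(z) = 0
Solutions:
 h(z) = C1


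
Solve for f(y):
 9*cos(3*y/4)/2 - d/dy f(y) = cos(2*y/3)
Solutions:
 f(y) = C1 - 3*sin(2*y/3)/2 + 6*sin(3*y/4)


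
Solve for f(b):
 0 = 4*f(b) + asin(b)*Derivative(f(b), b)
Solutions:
 f(b) = C1*exp(-4*Integral(1/asin(b), b))


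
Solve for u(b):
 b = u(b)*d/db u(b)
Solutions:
 u(b) = -sqrt(C1 + b^2)
 u(b) = sqrt(C1 + b^2)


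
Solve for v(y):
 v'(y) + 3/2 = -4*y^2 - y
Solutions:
 v(y) = C1 - 4*y^3/3 - y^2/2 - 3*y/2


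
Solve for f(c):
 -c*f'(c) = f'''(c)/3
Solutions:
 f(c) = C1 + Integral(C2*airyai(-3^(1/3)*c) + C3*airybi(-3^(1/3)*c), c)


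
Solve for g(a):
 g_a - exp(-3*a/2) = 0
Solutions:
 g(a) = C1 - 2*exp(-3*a/2)/3


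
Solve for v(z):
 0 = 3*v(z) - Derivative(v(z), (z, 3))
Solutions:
 v(z) = C3*exp(3^(1/3)*z) + (C1*sin(3^(5/6)*z/2) + C2*cos(3^(5/6)*z/2))*exp(-3^(1/3)*z/2)


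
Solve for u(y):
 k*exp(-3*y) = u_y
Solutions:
 u(y) = C1 - k*exp(-3*y)/3


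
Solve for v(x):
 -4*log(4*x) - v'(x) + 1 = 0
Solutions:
 v(x) = C1 - 4*x*log(x) - x*log(256) + 5*x


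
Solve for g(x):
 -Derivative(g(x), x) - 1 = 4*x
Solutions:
 g(x) = C1 - 2*x^2 - x


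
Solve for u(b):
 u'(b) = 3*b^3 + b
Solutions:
 u(b) = C1 + 3*b^4/4 + b^2/2


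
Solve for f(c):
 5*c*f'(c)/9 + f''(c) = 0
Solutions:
 f(c) = C1 + C2*erf(sqrt(10)*c/6)


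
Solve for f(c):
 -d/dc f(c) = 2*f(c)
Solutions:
 f(c) = C1*exp(-2*c)


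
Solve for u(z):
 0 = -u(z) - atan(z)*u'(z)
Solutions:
 u(z) = C1*exp(-Integral(1/atan(z), z))


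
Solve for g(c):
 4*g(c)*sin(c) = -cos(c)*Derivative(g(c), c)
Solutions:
 g(c) = C1*cos(c)^4


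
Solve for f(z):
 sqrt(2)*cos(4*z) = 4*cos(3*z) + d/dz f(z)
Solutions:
 f(z) = C1 - 4*sin(3*z)/3 + sqrt(2)*sin(4*z)/4


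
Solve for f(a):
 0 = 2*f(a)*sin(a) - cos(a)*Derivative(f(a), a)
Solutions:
 f(a) = C1/cos(a)^2


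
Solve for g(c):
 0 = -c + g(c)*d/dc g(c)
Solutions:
 g(c) = -sqrt(C1 + c^2)
 g(c) = sqrt(C1 + c^2)


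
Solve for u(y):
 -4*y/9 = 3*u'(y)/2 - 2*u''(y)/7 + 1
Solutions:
 u(y) = C1 + C2*exp(21*y/4) - 4*y^2/27 - 410*y/567


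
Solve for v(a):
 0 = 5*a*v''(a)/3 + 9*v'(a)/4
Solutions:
 v(a) = C1 + C2/a^(7/20)


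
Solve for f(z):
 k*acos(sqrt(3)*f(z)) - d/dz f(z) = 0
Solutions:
 Integral(1/acos(sqrt(3)*_y), (_y, f(z))) = C1 + k*z


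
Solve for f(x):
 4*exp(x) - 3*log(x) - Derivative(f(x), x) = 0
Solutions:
 f(x) = C1 - 3*x*log(x) + 3*x + 4*exp(x)


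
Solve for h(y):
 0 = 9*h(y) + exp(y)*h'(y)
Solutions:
 h(y) = C1*exp(9*exp(-y))


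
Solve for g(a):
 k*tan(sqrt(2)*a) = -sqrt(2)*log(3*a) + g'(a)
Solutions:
 g(a) = C1 + sqrt(2)*a*(log(a) - 1) + sqrt(2)*a*log(3) - sqrt(2)*k*log(cos(sqrt(2)*a))/2


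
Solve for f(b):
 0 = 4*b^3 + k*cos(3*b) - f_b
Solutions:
 f(b) = C1 + b^4 + k*sin(3*b)/3


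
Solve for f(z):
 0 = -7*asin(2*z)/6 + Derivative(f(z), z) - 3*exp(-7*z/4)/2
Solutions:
 f(z) = C1 + 7*z*asin(2*z)/6 + 7*sqrt(1 - 4*z^2)/12 - 6*exp(-7*z/4)/7


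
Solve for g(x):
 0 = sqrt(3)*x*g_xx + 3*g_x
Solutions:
 g(x) = C1 + C2*x^(1 - sqrt(3))


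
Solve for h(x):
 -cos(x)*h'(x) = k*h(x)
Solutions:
 h(x) = C1*exp(k*(log(sin(x) - 1) - log(sin(x) + 1))/2)


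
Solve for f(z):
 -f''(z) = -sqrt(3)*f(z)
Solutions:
 f(z) = C1*exp(-3^(1/4)*z) + C2*exp(3^(1/4)*z)


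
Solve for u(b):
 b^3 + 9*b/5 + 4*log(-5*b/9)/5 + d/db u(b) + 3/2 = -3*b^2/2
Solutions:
 u(b) = C1 - b^4/4 - b^3/2 - 9*b^2/10 - 4*b*log(-b)/5 + b*(-8*log(5) - 7 + 16*log(3))/10


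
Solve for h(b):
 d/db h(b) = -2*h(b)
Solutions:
 h(b) = C1*exp(-2*b)


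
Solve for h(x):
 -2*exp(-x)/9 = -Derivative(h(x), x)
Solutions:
 h(x) = C1 - 2*exp(-x)/9


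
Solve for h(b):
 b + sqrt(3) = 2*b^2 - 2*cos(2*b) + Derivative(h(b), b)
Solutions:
 h(b) = C1 - 2*b^3/3 + b^2/2 + sqrt(3)*b + sin(2*b)


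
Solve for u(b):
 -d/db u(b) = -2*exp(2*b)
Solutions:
 u(b) = C1 + exp(2*b)


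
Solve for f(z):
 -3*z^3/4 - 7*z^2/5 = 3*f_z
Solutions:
 f(z) = C1 - z^4/16 - 7*z^3/45


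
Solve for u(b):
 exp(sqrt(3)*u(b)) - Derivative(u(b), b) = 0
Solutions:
 u(b) = sqrt(3)*(2*log(-1/(C1 + b)) - log(3))/6


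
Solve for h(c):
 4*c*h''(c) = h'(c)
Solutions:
 h(c) = C1 + C2*c^(5/4)


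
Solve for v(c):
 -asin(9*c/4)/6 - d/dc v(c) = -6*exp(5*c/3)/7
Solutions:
 v(c) = C1 - c*asin(9*c/4)/6 - sqrt(16 - 81*c^2)/54 + 18*exp(5*c/3)/35


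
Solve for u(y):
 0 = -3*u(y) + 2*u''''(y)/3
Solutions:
 u(y) = C1*exp(-2^(3/4)*sqrt(3)*y/2) + C2*exp(2^(3/4)*sqrt(3)*y/2) + C3*sin(2^(3/4)*sqrt(3)*y/2) + C4*cos(2^(3/4)*sqrt(3)*y/2)


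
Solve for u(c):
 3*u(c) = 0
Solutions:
 u(c) = 0


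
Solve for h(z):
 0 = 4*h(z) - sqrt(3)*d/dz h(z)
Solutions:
 h(z) = C1*exp(4*sqrt(3)*z/3)


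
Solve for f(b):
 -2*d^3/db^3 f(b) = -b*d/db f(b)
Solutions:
 f(b) = C1 + Integral(C2*airyai(2^(2/3)*b/2) + C3*airybi(2^(2/3)*b/2), b)


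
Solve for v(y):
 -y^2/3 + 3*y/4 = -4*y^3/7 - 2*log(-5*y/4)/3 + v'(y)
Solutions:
 v(y) = C1 + y^4/7 - y^3/9 + 3*y^2/8 + 2*y*log(-y)/3 + 2*y*(-2*log(2) - 1 + log(5))/3


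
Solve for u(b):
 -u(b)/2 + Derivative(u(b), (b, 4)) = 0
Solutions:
 u(b) = C1*exp(-2^(3/4)*b/2) + C2*exp(2^(3/4)*b/2) + C3*sin(2^(3/4)*b/2) + C4*cos(2^(3/4)*b/2)


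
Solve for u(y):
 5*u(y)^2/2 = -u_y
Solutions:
 u(y) = 2/(C1 + 5*y)


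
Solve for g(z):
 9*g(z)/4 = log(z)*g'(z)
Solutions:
 g(z) = C1*exp(9*li(z)/4)


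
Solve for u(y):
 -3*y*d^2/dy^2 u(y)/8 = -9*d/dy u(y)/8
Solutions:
 u(y) = C1 + C2*y^4


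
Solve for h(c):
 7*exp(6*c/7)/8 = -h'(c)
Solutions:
 h(c) = C1 - 49*exp(6*c/7)/48


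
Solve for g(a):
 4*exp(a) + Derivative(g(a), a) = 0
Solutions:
 g(a) = C1 - 4*exp(a)


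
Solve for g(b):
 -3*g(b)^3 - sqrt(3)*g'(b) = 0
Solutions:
 g(b) = -sqrt(2)*sqrt(-1/(C1 - sqrt(3)*b))/2
 g(b) = sqrt(2)*sqrt(-1/(C1 - sqrt(3)*b))/2


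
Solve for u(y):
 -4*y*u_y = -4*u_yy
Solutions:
 u(y) = C1 + C2*erfi(sqrt(2)*y/2)


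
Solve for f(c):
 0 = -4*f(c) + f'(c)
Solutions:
 f(c) = C1*exp(4*c)


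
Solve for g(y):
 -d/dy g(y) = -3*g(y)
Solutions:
 g(y) = C1*exp(3*y)


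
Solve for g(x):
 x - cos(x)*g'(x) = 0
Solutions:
 g(x) = C1 + Integral(x/cos(x), x)


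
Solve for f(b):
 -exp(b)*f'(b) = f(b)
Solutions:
 f(b) = C1*exp(exp(-b))


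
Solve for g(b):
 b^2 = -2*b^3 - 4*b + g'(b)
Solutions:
 g(b) = C1 + b^4/2 + b^3/3 + 2*b^2


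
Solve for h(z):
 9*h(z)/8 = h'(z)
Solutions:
 h(z) = C1*exp(9*z/8)


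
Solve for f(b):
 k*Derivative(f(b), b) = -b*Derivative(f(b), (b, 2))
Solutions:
 f(b) = C1 + b^(1 - re(k))*(C2*sin(log(b)*Abs(im(k))) + C3*cos(log(b)*im(k)))


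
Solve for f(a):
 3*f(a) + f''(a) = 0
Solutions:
 f(a) = C1*sin(sqrt(3)*a) + C2*cos(sqrt(3)*a)


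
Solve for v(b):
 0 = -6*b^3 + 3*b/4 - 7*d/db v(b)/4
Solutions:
 v(b) = C1 - 6*b^4/7 + 3*b^2/14


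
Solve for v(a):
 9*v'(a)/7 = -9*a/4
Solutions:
 v(a) = C1 - 7*a^2/8


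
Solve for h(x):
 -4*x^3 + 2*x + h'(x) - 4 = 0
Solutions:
 h(x) = C1 + x^4 - x^2 + 4*x


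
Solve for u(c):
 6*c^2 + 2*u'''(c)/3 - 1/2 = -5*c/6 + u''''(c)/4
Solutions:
 u(c) = C1 + C2*c + C3*c^2 + C4*exp(8*c/3) - 3*c^5/20 - c^4/3 - 3*c^3/8


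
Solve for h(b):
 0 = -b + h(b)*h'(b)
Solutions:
 h(b) = -sqrt(C1 + b^2)
 h(b) = sqrt(C1 + b^2)


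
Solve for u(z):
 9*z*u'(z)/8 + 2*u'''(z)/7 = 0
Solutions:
 u(z) = C1 + Integral(C2*airyai(-2^(2/3)*63^(1/3)*z/4) + C3*airybi(-2^(2/3)*63^(1/3)*z/4), z)


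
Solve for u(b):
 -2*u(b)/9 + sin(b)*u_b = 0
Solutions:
 u(b) = C1*(cos(b) - 1)^(1/9)/(cos(b) + 1)^(1/9)


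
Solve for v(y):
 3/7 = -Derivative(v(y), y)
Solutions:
 v(y) = C1 - 3*y/7


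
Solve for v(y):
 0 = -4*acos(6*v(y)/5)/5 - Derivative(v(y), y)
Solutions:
 Integral(1/acos(6*_y/5), (_y, v(y))) = C1 - 4*y/5


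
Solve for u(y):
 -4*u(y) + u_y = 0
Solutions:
 u(y) = C1*exp(4*y)


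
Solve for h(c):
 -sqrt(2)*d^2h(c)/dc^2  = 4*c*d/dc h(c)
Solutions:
 h(c) = C1 + C2*erf(2^(1/4)*c)


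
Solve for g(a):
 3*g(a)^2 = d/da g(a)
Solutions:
 g(a) = -1/(C1 + 3*a)


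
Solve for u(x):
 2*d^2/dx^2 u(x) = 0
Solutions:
 u(x) = C1 + C2*x


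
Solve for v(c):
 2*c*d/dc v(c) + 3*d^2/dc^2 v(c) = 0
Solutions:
 v(c) = C1 + C2*erf(sqrt(3)*c/3)


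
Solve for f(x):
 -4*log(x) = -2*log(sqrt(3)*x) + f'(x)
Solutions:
 f(x) = C1 - 2*x*log(x) + x*log(3) + 2*x


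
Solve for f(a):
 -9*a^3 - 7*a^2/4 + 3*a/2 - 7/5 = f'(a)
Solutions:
 f(a) = C1 - 9*a^4/4 - 7*a^3/12 + 3*a^2/4 - 7*a/5


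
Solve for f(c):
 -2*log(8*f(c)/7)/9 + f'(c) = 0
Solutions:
 -9*Integral(1/(log(_y) - log(7) + 3*log(2)), (_y, f(c)))/2 = C1 - c


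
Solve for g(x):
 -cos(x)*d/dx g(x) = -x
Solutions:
 g(x) = C1 + Integral(x/cos(x), x)


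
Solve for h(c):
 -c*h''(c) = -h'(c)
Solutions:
 h(c) = C1 + C2*c^2


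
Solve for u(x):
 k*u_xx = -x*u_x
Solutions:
 u(x) = C1 + C2*sqrt(k)*erf(sqrt(2)*x*sqrt(1/k)/2)


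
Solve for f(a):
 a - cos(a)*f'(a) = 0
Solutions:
 f(a) = C1 + Integral(a/cos(a), a)


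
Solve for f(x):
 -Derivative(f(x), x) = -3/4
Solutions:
 f(x) = C1 + 3*x/4


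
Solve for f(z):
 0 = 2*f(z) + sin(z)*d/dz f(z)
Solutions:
 f(z) = C1*(cos(z) + 1)/(cos(z) - 1)


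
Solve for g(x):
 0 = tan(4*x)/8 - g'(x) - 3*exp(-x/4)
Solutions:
 g(x) = C1 + log(tan(4*x)^2 + 1)/64 + 12*exp(-x/4)


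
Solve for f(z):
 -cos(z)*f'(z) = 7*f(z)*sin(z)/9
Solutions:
 f(z) = C1*cos(z)^(7/9)


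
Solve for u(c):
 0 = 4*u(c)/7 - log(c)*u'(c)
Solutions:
 u(c) = C1*exp(4*li(c)/7)


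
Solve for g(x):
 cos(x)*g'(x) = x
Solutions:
 g(x) = C1 + Integral(x/cos(x), x)


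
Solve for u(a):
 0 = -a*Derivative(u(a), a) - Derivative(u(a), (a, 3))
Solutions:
 u(a) = C1 + Integral(C2*airyai(-a) + C3*airybi(-a), a)


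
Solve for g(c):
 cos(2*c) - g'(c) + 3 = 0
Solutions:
 g(c) = C1 + 3*c + sin(2*c)/2


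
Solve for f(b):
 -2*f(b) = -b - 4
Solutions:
 f(b) = b/2 + 2


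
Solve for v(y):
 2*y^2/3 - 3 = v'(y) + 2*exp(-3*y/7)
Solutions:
 v(y) = C1 + 2*y^3/9 - 3*y + 14*exp(-3*y/7)/3


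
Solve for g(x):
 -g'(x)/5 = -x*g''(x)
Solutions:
 g(x) = C1 + C2*x^(6/5)


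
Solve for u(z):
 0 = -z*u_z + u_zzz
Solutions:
 u(z) = C1 + Integral(C2*airyai(z) + C3*airybi(z), z)


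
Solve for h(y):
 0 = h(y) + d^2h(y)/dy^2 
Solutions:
 h(y) = C1*sin(y) + C2*cos(y)


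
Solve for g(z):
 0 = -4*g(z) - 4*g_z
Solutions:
 g(z) = C1*exp(-z)


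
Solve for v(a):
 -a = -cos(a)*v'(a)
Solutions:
 v(a) = C1 + Integral(a/cos(a), a)


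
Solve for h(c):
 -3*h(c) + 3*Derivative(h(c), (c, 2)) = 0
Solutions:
 h(c) = C1*exp(-c) + C2*exp(c)


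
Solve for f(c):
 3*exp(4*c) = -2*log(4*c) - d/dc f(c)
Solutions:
 f(c) = C1 - 2*c*log(c) + 2*c*(1 - 2*log(2)) - 3*exp(4*c)/4


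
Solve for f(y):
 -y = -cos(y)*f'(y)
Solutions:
 f(y) = C1 + Integral(y/cos(y), y)


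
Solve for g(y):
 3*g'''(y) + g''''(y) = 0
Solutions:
 g(y) = C1 + C2*y + C3*y^2 + C4*exp(-3*y)


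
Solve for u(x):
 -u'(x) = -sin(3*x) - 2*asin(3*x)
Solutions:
 u(x) = C1 + 2*x*asin(3*x) + 2*sqrt(1 - 9*x^2)/3 - cos(3*x)/3


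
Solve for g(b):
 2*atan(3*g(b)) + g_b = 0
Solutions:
 Integral(1/atan(3*_y), (_y, g(b))) = C1 - 2*b


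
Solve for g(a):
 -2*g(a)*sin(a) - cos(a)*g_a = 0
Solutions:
 g(a) = C1*cos(a)^2


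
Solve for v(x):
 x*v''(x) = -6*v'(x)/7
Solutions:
 v(x) = C1 + C2*x^(1/7)


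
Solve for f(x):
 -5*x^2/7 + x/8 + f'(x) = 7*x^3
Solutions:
 f(x) = C1 + 7*x^4/4 + 5*x^3/21 - x^2/16


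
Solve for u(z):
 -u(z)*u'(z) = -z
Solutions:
 u(z) = -sqrt(C1 + z^2)
 u(z) = sqrt(C1 + z^2)


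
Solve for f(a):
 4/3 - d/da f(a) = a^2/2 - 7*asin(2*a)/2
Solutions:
 f(a) = C1 - a^3/6 + 7*a*asin(2*a)/2 + 4*a/3 + 7*sqrt(1 - 4*a^2)/4


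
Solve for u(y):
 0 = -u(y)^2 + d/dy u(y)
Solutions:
 u(y) = -1/(C1 + y)


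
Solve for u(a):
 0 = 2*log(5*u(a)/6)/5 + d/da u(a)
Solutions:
 5*Integral(1/(log(_y) - log(6) + log(5)), (_y, u(a)))/2 = C1 - a


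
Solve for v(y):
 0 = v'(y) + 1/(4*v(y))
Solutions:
 v(y) = -sqrt(C1 - 2*y)/2
 v(y) = sqrt(C1 - 2*y)/2


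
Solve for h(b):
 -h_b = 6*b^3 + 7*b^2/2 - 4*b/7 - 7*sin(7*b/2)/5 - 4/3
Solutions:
 h(b) = C1 - 3*b^4/2 - 7*b^3/6 + 2*b^2/7 + 4*b/3 - 2*cos(7*b/2)/5


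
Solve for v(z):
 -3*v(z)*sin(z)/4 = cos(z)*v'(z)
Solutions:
 v(z) = C1*cos(z)^(3/4)


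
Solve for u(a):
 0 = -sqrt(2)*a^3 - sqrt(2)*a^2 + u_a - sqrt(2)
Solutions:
 u(a) = C1 + sqrt(2)*a^4/4 + sqrt(2)*a^3/3 + sqrt(2)*a


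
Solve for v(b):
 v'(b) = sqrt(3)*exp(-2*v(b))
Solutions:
 v(b) = log(-sqrt(C1 + 2*sqrt(3)*b))
 v(b) = log(C1 + 2*sqrt(3)*b)/2


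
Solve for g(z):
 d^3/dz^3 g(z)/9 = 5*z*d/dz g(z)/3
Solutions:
 g(z) = C1 + Integral(C2*airyai(15^(1/3)*z) + C3*airybi(15^(1/3)*z), z)


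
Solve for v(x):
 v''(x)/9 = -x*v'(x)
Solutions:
 v(x) = C1 + C2*erf(3*sqrt(2)*x/2)


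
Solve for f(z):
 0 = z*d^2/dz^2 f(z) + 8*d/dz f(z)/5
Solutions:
 f(z) = C1 + C2/z^(3/5)


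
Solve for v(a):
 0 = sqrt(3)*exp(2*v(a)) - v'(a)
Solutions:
 v(a) = log(-sqrt(-1/(C1 + sqrt(3)*a))) - log(2)/2
 v(a) = log(-1/(C1 + sqrt(3)*a))/2 - log(2)/2


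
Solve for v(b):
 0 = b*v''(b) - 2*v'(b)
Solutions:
 v(b) = C1 + C2*b^3


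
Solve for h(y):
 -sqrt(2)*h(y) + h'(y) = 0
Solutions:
 h(y) = C1*exp(sqrt(2)*y)


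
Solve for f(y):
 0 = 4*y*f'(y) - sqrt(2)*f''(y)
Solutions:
 f(y) = C1 + C2*erfi(2^(1/4)*y)


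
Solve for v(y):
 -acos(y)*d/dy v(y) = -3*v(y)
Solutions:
 v(y) = C1*exp(3*Integral(1/acos(y), y))


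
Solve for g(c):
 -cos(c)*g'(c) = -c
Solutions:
 g(c) = C1 + Integral(c/cos(c), c)


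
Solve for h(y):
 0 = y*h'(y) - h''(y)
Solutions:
 h(y) = C1 + C2*erfi(sqrt(2)*y/2)


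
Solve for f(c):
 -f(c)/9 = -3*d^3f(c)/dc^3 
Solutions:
 f(c) = C3*exp(c/3) + (C1*sin(sqrt(3)*c/6) + C2*cos(sqrt(3)*c/6))*exp(-c/6)


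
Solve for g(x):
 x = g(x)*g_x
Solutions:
 g(x) = -sqrt(C1 + x^2)
 g(x) = sqrt(C1 + x^2)


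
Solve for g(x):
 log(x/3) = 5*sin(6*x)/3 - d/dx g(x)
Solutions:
 g(x) = C1 - x*log(x) + x + x*log(3) - 5*cos(6*x)/18


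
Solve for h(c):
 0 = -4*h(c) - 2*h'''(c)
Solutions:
 h(c) = C3*exp(-2^(1/3)*c) + (C1*sin(2^(1/3)*sqrt(3)*c/2) + C2*cos(2^(1/3)*sqrt(3)*c/2))*exp(2^(1/3)*c/2)


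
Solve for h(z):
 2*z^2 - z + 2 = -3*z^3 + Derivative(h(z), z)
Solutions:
 h(z) = C1 + 3*z^4/4 + 2*z^3/3 - z^2/2 + 2*z


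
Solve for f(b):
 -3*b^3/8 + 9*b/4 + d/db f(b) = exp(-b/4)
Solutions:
 f(b) = C1 + 3*b^4/32 - 9*b^2/8 - 4*exp(-b/4)


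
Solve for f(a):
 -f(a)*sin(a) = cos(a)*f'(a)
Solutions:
 f(a) = C1*cos(a)


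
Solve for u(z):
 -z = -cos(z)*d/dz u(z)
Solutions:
 u(z) = C1 + Integral(z/cos(z), z)


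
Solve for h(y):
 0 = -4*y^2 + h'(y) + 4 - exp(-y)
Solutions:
 h(y) = C1 + 4*y^3/3 - 4*y - exp(-y)


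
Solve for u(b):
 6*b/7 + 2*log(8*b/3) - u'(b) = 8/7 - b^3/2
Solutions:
 u(b) = C1 + b^4/8 + 3*b^2/7 + 2*b*log(b) - 22*b/7 - 2*b*log(3) + 6*b*log(2)


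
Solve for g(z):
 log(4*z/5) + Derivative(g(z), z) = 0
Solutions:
 g(z) = C1 - z*log(z) + z*log(5/4) + z


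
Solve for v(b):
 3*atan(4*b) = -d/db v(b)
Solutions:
 v(b) = C1 - 3*b*atan(4*b) + 3*log(16*b^2 + 1)/8


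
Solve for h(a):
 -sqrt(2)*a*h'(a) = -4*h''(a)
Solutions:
 h(a) = C1 + C2*erfi(2^(3/4)*a/4)


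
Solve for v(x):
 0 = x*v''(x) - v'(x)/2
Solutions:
 v(x) = C1 + C2*x^(3/2)


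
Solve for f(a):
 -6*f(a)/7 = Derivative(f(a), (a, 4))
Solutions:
 f(a) = (C1*sin(14^(3/4)*3^(1/4)*a/14) + C2*cos(14^(3/4)*3^(1/4)*a/14))*exp(-14^(3/4)*3^(1/4)*a/14) + (C3*sin(14^(3/4)*3^(1/4)*a/14) + C4*cos(14^(3/4)*3^(1/4)*a/14))*exp(14^(3/4)*3^(1/4)*a/14)


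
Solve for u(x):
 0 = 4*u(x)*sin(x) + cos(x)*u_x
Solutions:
 u(x) = C1*cos(x)^4


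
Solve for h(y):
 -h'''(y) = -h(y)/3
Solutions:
 h(y) = C3*exp(3^(2/3)*y/3) + (C1*sin(3^(1/6)*y/2) + C2*cos(3^(1/6)*y/2))*exp(-3^(2/3)*y/6)


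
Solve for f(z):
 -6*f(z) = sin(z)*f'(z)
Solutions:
 f(z) = C1*(cos(z)^3 + 3*cos(z)^2 + 3*cos(z) + 1)/(cos(z)^3 - 3*cos(z)^2 + 3*cos(z) - 1)


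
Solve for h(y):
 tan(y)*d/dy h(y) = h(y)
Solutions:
 h(y) = C1*sin(y)


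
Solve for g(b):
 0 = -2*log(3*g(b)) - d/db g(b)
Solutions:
 Integral(1/(log(_y) + log(3)), (_y, g(b)))/2 = C1 - b


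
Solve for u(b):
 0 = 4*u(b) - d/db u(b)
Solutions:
 u(b) = C1*exp(4*b)


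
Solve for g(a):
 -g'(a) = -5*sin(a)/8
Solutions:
 g(a) = C1 - 5*cos(a)/8


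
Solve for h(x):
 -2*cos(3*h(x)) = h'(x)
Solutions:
 h(x) = -asin((C1 + exp(12*x))/(C1 - exp(12*x)))/3 + pi/3
 h(x) = asin((C1 + exp(12*x))/(C1 - exp(12*x)))/3


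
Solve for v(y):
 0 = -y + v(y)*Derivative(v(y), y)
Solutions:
 v(y) = -sqrt(C1 + y^2)
 v(y) = sqrt(C1 + y^2)


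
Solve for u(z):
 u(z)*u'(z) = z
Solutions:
 u(z) = -sqrt(C1 + z^2)
 u(z) = sqrt(C1 + z^2)


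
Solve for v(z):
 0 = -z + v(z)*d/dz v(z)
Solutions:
 v(z) = -sqrt(C1 + z^2)
 v(z) = sqrt(C1 + z^2)


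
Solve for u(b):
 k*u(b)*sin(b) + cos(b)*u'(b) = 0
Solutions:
 u(b) = C1*exp(k*log(cos(b)))


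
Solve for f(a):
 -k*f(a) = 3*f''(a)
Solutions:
 f(a) = C1*exp(-sqrt(3)*a*sqrt(-k)/3) + C2*exp(sqrt(3)*a*sqrt(-k)/3)


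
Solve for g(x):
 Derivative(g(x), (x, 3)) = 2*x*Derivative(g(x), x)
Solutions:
 g(x) = C1 + Integral(C2*airyai(2^(1/3)*x) + C3*airybi(2^(1/3)*x), x)


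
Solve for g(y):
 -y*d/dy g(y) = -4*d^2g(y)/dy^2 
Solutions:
 g(y) = C1 + C2*erfi(sqrt(2)*y/4)


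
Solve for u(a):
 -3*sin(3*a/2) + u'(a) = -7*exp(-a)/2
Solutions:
 u(a) = C1 - 2*cos(3*a/2) + 7*exp(-a)/2


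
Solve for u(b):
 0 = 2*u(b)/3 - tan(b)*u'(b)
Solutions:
 u(b) = C1*sin(b)^(2/3)


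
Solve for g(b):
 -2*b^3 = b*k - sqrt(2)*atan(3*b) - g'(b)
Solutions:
 g(b) = C1 + b^4/2 + b^2*k/2 - sqrt(2)*(b*atan(3*b) - log(9*b^2 + 1)/6)


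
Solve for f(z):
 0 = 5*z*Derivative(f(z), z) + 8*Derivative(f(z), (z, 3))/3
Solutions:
 f(z) = C1 + Integral(C2*airyai(-15^(1/3)*z/2) + C3*airybi(-15^(1/3)*z/2), z)


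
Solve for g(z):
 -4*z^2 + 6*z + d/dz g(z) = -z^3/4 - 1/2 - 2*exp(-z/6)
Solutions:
 g(z) = C1 - z^4/16 + 4*z^3/3 - 3*z^2 - z/2 + 12*exp(-z/6)


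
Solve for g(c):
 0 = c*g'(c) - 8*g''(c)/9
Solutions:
 g(c) = C1 + C2*erfi(3*c/4)


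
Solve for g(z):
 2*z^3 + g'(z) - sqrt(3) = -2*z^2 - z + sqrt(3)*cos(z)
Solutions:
 g(z) = C1 - z^4/2 - 2*z^3/3 - z^2/2 + sqrt(3)*z + sqrt(3)*sin(z)


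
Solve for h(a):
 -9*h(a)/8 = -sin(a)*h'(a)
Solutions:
 h(a) = C1*(cos(a) - 1)^(9/16)/(cos(a) + 1)^(9/16)


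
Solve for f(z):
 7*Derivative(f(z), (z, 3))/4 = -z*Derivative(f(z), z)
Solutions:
 f(z) = C1 + Integral(C2*airyai(-14^(2/3)*z/7) + C3*airybi(-14^(2/3)*z/7), z)


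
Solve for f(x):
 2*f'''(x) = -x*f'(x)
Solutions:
 f(x) = C1 + Integral(C2*airyai(-2^(2/3)*x/2) + C3*airybi(-2^(2/3)*x/2), x)


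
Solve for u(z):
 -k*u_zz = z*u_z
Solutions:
 u(z) = C1 + C2*sqrt(k)*erf(sqrt(2)*z*sqrt(1/k)/2)


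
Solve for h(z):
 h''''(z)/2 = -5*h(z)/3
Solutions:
 h(z) = (C1*sin(5^(1/4)*6^(3/4)*z/6) + C2*cos(5^(1/4)*6^(3/4)*z/6))*exp(-5^(1/4)*6^(3/4)*z/6) + (C3*sin(5^(1/4)*6^(3/4)*z/6) + C4*cos(5^(1/4)*6^(3/4)*z/6))*exp(5^(1/4)*6^(3/4)*z/6)


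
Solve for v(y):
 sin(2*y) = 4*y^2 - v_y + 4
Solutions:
 v(y) = C1 + 4*y^3/3 + 4*y + cos(2*y)/2


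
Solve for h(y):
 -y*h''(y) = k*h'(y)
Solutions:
 h(y) = C1 + y^(1 - re(k))*(C2*sin(log(y)*Abs(im(k))) + C3*cos(log(y)*im(k)))


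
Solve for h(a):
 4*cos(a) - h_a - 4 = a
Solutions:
 h(a) = C1 - a^2/2 - 4*a + 4*sin(a)


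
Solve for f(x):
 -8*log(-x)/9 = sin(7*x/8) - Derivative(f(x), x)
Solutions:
 f(x) = C1 + 8*x*log(-x)/9 - 8*x/9 - 8*cos(7*x/8)/7


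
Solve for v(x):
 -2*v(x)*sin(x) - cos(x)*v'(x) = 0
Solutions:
 v(x) = C1*cos(x)^2


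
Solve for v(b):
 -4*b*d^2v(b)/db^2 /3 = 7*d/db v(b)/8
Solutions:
 v(b) = C1 + C2*b^(11/32)


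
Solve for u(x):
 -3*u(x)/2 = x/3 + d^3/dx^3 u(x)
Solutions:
 u(x) = C3*exp(-2^(2/3)*3^(1/3)*x/2) - 2*x/9 + (C1*sin(2^(2/3)*3^(5/6)*x/4) + C2*cos(2^(2/3)*3^(5/6)*x/4))*exp(2^(2/3)*3^(1/3)*x/4)


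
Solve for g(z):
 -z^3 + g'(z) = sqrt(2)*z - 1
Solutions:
 g(z) = C1 + z^4/4 + sqrt(2)*z^2/2 - z


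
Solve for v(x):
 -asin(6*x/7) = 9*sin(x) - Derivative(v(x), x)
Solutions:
 v(x) = C1 + x*asin(6*x/7) + sqrt(49 - 36*x^2)/6 - 9*cos(x)


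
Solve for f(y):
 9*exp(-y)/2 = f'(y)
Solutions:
 f(y) = C1 - 9*exp(-y)/2


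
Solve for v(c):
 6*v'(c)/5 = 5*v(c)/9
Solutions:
 v(c) = C1*exp(25*c/54)


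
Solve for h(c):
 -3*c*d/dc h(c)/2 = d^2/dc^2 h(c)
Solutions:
 h(c) = C1 + C2*erf(sqrt(3)*c/2)


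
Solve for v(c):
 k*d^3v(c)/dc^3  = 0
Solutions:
 v(c) = C1 + C2*c + C3*c^2


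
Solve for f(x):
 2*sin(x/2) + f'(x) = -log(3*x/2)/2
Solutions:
 f(x) = C1 - x*log(x)/2 - x*log(3) + x/2 + x*log(6)/2 + 4*cos(x/2)


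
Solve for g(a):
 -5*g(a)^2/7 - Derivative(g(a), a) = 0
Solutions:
 g(a) = 7/(C1 + 5*a)


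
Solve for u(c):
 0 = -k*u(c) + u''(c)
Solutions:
 u(c) = C1*exp(-c*sqrt(k)) + C2*exp(c*sqrt(k))


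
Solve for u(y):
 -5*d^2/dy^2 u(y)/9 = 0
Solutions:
 u(y) = C1 + C2*y


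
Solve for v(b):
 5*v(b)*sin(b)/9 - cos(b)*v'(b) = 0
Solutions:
 v(b) = C1/cos(b)^(5/9)


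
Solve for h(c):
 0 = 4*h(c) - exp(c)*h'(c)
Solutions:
 h(c) = C1*exp(-4*exp(-c))


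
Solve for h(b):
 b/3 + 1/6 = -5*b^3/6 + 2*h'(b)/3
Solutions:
 h(b) = C1 + 5*b^4/16 + b^2/4 + b/4


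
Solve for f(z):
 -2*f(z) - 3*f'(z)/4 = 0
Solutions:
 f(z) = C1*exp(-8*z/3)


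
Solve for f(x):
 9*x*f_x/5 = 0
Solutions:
 f(x) = C1


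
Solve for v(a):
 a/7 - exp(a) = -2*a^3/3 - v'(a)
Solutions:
 v(a) = C1 - a^4/6 - a^2/14 + exp(a)


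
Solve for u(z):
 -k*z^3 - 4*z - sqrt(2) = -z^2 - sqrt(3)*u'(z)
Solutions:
 u(z) = C1 + sqrt(3)*k*z^4/12 - sqrt(3)*z^3/9 + 2*sqrt(3)*z^2/3 + sqrt(6)*z/3


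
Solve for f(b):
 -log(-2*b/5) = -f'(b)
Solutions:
 f(b) = C1 + b*log(-b) + b*(-log(5) - 1 + log(2))


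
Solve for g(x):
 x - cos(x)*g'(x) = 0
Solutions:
 g(x) = C1 + Integral(x/cos(x), x)


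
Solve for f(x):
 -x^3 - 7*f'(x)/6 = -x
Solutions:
 f(x) = C1 - 3*x^4/14 + 3*x^2/7


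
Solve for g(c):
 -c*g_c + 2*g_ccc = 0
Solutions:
 g(c) = C1 + Integral(C2*airyai(2^(2/3)*c/2) + C3*airybi(2^(2/3)*c/2), c)


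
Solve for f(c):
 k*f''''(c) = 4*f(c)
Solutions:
 f(c) = C1*exp(-sqrt(2)*c*(1/k)^(1/4)) + C2*exp(sqrt(2)*c*(1/k)^(1/4)) + C3*exp(-sqrt(2)*I*c*(1/k)^(1/4)) + C4*exp(sqrt(2)*I*c*(1/k)^(1/4))


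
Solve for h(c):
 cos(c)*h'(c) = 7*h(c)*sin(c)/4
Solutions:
 h(c) = C1/cos(c)^(7/4)


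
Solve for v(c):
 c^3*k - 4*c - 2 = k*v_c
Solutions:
 v(c) = C1 + c^4/4 - 2*c^2/k - 2*c/k


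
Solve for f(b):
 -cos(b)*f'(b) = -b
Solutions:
 f(b) = C1 + Integral(b/cos(b), b)


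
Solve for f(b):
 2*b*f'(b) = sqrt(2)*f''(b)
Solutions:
 f(b) = C1 + C2*erfi(2^(3/4)*b/2)


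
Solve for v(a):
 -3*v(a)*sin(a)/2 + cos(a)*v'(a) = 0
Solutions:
 v(a) = C1/cos(a)^(3/2)


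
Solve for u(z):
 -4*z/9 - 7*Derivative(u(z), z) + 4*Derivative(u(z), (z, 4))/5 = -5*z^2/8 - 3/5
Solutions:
 u(z) = C1 + C4*exp(70^(1/3)*z/2) + 5*z^3/168 - 2*z^2/63 + 3*z/35 + (C2*sin(sqrt(3)*70^(1/3)*z/4) + C3*cos(sqrt(3)*70^(1/3)*z/4))*exp(-70^(1/3)*z/4)


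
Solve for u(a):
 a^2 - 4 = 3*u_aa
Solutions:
 u(a) = C1 + C2*a + a^4/36 - 2*a^2/3


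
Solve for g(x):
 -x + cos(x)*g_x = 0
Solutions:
 g(x) = C1 + Integral(x/cos(x), x)


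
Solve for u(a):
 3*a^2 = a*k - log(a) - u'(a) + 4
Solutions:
 u(a) = C1 - a^3 + a^2*k/2 - a*log(a) + 5*a


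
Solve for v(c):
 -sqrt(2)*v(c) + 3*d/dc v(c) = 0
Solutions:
 v(c) = C1*exp(sqrt(2)*c/3)


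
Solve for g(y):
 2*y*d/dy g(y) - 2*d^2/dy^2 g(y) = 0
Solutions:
 g(y) = C1 + C2*erfi(sqrt(2)*y/2)


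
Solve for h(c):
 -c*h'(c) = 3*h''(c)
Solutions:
 h(c) = C1 + C2*erf(sqrt(6)*c/6)


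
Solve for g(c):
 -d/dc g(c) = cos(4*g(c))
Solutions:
 g(c) = -asin((C1 + exp(8*c))/(C1 - exp(8*c)))/4 + pi/4
 g(c) = asin((C1 + exp(8*c))/(C1 - exp(8*c)))/4


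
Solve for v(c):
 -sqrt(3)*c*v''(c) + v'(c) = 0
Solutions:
 v(c) = C1 + C2*c^(sqrt(3)/3 + 1)


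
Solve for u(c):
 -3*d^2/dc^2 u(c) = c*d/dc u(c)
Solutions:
 u(c) = C1 + C2*erf(sqrt(6)*c/6)


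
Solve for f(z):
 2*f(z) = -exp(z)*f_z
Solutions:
 f(z) = C1*exp(2*exp(-z))


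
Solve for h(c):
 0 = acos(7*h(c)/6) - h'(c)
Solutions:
 Integral(1/acos(7*_y/6), (_y, h(c))) = C1 + c


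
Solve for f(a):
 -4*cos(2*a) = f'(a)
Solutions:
 f(a) = C1 - 2*sin(2*a)


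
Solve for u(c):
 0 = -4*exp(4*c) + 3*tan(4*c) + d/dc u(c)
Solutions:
 u(c) = C1 + exp(4*c) + 3*log(cos(4*c))/4


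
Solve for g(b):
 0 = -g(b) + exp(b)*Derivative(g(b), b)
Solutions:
 g(b) = C1*exp(-exp(-b))


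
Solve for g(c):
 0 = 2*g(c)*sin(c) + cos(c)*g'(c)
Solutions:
 g(c) = C1*cos(c)^2


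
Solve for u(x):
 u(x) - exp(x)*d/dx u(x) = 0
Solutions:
 u(x) = C1*exp(-exp(-x))


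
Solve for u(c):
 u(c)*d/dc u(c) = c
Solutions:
 u(c) = -sqrt(C1 + c^2)
 u(c) = sqrt(C1 + c^2)


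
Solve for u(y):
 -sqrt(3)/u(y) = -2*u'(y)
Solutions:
 u(y) = -sqrt(C1 + sqrt(3)*y)
 u(y) = sqrt(C1 + sqrt(3)*y)


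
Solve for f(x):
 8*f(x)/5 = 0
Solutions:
 f(x) = 0


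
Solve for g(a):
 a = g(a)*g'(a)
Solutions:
 g(a) = -sqrt(C1 + a^2)
 g(a) = sqrt(C1 + a^2)


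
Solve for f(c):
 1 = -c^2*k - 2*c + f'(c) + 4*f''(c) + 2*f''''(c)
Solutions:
 f(c) = C1 + C2*exp(-6^(1/3)*c*(-(9 + sqrt(465))^(1/3) + 4*6^(1/3)/(9 + sqrt(465))^(1/3))/12)*sin(2^(1/3)*3^(1/6)*c*(2^(1/3)/(9 + sqrt(465))^(1/3) + 3^(2/3)*(9 + sqrt(465))^(1/3)/12)) + C3*exp(-6^(1/3)*c*(-(9 + sqrt(465))^(1/3) + 4*6^(1/3)/(9 + sqrt(465))^(1/3))/12)*cos(2^(1/3)*3^(1/6)*c*(2^(1/3)/(9 + sqrt(465))^(1/3) + 3^(2/3)*(9 + sqrt(465))^(1/3)/12)) + C4*exp(6^(1/3)*c*(-(9 + sqrt(465))^(1/3) + 4*6^(1/3)/(9 + sqrt(465))^(1/3))/6) + c^3*k/3 - 4*c^2*k + c^2 + 32*c*k - 7*c


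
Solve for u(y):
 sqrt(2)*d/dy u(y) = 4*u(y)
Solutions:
 u(y) = C1*exp(2*sqrt(2)*y)


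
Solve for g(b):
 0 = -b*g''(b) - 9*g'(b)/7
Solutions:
 g(b) = C1 + C2/b^(2/7)


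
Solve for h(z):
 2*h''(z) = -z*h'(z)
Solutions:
 h(z) = C1 + C2*erf(z/2)


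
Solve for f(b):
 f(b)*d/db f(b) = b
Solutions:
 f(b) = -sqrt(C1 + b^2)
 f(b) = sqrt(C1 + b^2)


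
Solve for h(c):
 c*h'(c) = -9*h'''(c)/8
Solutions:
 h(c) = C1 + Integral(C2*airyai(-2*3^(1/3)*c/3) + C3*airybi(-2*3^(1/3)*c/3), c)


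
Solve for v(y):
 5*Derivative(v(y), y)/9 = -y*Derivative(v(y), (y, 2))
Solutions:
 v(y) = C1 + C2*y^(4/9)


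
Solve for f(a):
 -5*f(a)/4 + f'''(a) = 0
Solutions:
 f(a) = C3*exp(10^(1/3)*a/2) + (C1*sin(10^(1/3)*sqrt(3)*a/4) + C2*cos(10^(1/3)*sqrt(3)*a/4))*exp(-10^(1/3)*a/4)


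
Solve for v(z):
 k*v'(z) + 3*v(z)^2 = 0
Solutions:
 v(z) = k/(C1*k + 3*z)


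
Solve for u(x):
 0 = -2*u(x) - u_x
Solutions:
 u(x) = C1*exp(-2*x)


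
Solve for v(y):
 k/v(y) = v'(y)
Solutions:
 v(y) = -sqrt(C1 + 2*k*y)
 v(y) = sqrt(C1 + 2*k*y)


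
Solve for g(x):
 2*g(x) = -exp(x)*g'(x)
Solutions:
 g(x) = C1*exp(2*exp(-x))


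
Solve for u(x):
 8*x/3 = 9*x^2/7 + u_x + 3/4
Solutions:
 u(x) = C1 - 3*x^3/7 + 4*x^2/3 - 3*x/4


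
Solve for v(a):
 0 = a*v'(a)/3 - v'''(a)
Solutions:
 v(a) = C1 + Integral(C2*airyai(3^(2/3)*a/3) + C3*airybi(3^(2/3)*a/3), a)


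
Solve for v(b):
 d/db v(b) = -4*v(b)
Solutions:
 v(b) = C1*exp(-4*b)


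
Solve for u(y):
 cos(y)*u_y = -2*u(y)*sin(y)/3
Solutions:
 u(y) = C1*cos(y)^(2/3)


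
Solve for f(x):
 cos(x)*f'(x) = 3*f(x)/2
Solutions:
 f(x) = C1*(sin(x) + 1)^(3/4)/(sin(x) - 1)^(3/4)


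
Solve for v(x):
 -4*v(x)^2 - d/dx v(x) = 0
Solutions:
 v(x) = 1/(C1 + 4*x)


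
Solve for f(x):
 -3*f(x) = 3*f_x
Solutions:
 f(x) = C1*exp(-x)


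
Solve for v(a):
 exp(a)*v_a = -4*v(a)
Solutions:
 v(a) = C1*exp(4*exp(-a))


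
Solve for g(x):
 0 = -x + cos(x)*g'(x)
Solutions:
 g(x) = C1 + Integral(x/cos(x), x)


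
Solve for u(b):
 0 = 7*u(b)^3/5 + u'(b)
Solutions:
 u(b) = -sqrt(10)*sqrt(-1/(C1 - 7*b))/2
 u(b) = sqrt(10)*sqrt(-1/(C1 - 7*b))/2


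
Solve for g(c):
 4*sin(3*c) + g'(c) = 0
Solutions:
 g(c) = C1 + 4*cos(3*c)/3


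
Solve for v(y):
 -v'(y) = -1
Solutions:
 v(y) = C1 + y


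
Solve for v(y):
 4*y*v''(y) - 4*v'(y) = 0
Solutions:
 v(y) = C1 + C2*y^2


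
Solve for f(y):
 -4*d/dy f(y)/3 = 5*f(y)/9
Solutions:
 f(y) = C1*exp(-5*y/12)


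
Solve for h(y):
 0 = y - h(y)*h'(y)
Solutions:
 h(y) = -sqrt(C1 + y^2)
 h(y) = sqrt(C1 + y^2)


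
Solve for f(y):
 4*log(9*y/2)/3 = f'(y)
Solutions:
 f(y) = C1 + 4*y*log(y)/3 - 4*y/3 - 4*y*log(2)/3 + 8*y*log(3)/3


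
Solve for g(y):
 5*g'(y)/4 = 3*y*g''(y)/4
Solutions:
 g(y) = C1 + C2*y^(8/3)


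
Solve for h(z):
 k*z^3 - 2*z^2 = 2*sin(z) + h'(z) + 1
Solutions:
 h(z) = C1 + k*z^4/4 - 2*z^3/3 - z + 2*cos(z)


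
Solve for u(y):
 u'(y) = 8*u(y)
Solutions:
 u(y) = C1*exp(8*y)


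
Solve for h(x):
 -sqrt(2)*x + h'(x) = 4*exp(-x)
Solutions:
 h(x) = C1 + sqrt(2)*x^2/2 - 4*exp(-x)


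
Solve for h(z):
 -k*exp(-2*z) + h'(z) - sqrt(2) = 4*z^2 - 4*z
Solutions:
 h(z) = C1 - k*exp(-2*z)/2 + 4*z^3/3 - 2*z^2 + sqrt(2)*z


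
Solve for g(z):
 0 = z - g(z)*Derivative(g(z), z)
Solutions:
 g(z) = -sqrt(C1 + z^2)
 g(z) = sqrt(C1 + z^2)


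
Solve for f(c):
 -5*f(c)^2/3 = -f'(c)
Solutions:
 f(c) = -3/(C1 + 5*c)


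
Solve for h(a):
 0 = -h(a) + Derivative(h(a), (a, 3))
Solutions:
 h(a) = C3*exp(a) + (C1*sin(sqrt(3)*a/2) + C2*cos(sqrt(3)*a/2))*exp(-a/2)


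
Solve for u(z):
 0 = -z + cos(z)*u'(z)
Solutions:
 u(z) = C1 + Integral(z/cos(z), z)


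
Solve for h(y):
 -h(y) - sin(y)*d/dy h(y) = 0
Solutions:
 h(y) = C1*sqrt(cos(y) + 1)/sqrt(cos(y) - 1)


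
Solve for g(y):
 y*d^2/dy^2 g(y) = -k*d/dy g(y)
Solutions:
 g(y) = C1 + y^(1 - re(k))*(C2*sin(log(y)*Abs(im(k))) + C3*cos(log(y)*im(k)))


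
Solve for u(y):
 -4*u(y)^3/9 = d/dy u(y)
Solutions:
 u(y) = -3*sqrt(2)*sqrt(-1/(C1 - 4*y))/2
 u(y) = 3*sqrt(2)*sqrt(-1/(C1 - 4*y))/2


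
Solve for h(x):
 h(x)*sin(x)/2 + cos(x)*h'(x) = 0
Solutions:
 h(x) = C1*sqrt(cos(x))


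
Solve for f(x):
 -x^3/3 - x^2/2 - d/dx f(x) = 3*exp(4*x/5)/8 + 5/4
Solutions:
 f(x) = C1 - x^4/12 - x^3/6 - 5*x/4 - 15*exp(4*x/5)/32


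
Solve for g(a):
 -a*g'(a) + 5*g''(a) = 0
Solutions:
 g(a) = C1 + C2*erfi(sqrt(10)*a/10)


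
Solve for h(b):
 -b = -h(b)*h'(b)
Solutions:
 h(b) = -sqrt(C1 + b^2)
 h(b) = sqrt(C1 + b^2)


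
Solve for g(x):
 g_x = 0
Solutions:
 g(x) = C1


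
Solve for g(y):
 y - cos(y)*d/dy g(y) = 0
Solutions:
 g(y) = C1 + Integral(y/cos(y), y)


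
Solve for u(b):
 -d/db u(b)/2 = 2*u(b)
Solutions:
 u(b) = C1*exp(-4*b)


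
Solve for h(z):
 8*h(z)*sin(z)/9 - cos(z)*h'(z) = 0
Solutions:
 h(z) = C1/cos(z)^(8/9)


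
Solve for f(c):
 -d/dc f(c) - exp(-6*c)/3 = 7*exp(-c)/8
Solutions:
 f(c) = C1 + 7*exp(-c)/8 + exp(-6*c)/18


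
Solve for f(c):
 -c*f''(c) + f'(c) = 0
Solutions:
 f(c) = C1 + C2*c^2


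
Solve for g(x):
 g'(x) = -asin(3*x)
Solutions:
 g(x) = C1 - x*asin(3*x) - sqrt(1 - 9*x^2)/3


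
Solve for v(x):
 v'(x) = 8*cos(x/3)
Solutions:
 v(x) = C1 + 24*sin(x/3)


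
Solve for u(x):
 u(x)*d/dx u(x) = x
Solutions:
 u(x) = -sqrt(C1 + x^2)
 u(x) = sqrt(C1 + x^2)


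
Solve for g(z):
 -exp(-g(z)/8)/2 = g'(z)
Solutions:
 g(z) = 8*log(C1 - z/16)


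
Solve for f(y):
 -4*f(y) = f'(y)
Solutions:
 f(y) = C1*exp(-4*y)
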